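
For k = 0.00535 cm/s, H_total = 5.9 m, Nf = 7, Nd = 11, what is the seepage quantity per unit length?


Result: 0.0002009 m^3/s per m

Derivation:
Convert k to m/s for unit consistency with H:
k = 0.00535 cm/s = 0.00535 / 100 m/s = 5.35e-05 m/s
Using q = k * H * Nf / Nd
Nf / Nd = 7 / 11 = 0.6364
q = 5.35e-05 * 5.9 * 0.6364
q = 0.0002009 m^3/s per m


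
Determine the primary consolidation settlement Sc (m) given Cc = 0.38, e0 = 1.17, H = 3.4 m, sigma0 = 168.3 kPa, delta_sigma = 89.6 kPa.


Result: 0.1104 m

Derivation:
Using Sc = Cc * H / (1 + e0) * log10((sigma0 + delta_sigma) / sigma0)
Stress ratio = (168.3 + 89.6) / 168.3 = 1.53238
log10(1.53238) = 0.185367
Cc * H / (1 + e0) = 0.38 * 3.4 / (1 + 1.17) = 0.595392
Sc = 0.595392 * 0.185367
Sc = 0.1104 m


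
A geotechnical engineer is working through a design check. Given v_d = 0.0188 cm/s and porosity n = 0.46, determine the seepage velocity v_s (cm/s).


Using v_s = v_d / n
v_s = 0.0188 / 0.46
v_s = 0.04087 cm/s


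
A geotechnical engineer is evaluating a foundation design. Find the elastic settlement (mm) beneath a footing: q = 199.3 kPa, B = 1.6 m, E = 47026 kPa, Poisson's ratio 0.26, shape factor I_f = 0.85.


Result: 5.374 mm

Derivation:
Using Se = q * B * (1 - nu^2) * I_f / E
1 - nu^2 = 1 - 0.26^2 = 0.9324
Se = 199.3 * 1.6 * 0.9324 * 0.85 / 47026
Se = 0.005374 m
Convert to mm: Se = 0.005374 * 1000 = 5.374 mm


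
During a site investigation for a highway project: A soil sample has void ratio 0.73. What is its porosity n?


Using the relation n = e / (1 + e)
n = 0.73 / (1 + 0.73)
n = 0.73 / 1.73
n = 0.422


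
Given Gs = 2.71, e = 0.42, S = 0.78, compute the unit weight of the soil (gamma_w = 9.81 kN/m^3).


Result: 20.985 kN/m^3

Derivation:
Using gamma = gamma_w * (Gs + S*e) / (1 + e)
Numerator: Gs + S*e = 2.71 + 0.78*0.42 = 3.0376
Denominator: 1 + e = 1 + 0.42 = 1.42
gamma = 9.81 * 3.0376 / 1.42
gamma = 20.985 kN/m^3


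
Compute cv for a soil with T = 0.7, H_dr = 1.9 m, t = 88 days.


Using cv = T * H_dr^2 / t
H_dr^2 = 1.9^2 = 3.61
cv = 0.7 * 3.61 / 88
cv = 0.02872 m^2/day


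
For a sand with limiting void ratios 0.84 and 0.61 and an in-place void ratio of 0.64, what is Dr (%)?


Using Dr = (e_max - e) / (e_max - e_min) * 100
e_max - e = 0.84 - 0.64 = 0.2
e_max - e_min = 0.84 - 0.61 = 0.23
Dr = 0.2 / 0.23 * 100
Dr = 86.96 %


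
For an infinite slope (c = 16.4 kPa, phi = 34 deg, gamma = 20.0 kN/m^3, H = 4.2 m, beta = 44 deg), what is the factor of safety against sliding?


Result: 1.089

Derivation:
Using Fs = c / (gamma*H*sin(beta)*cos(beta)) + tan(phi)/tan(beta)
Cohesion contribution = 16.4 / (20.0*4.2*sin(44)*cos(44))
Cohesion contribution = 0.390714
Friction contribution = tan(34)/tan(44) = 0.698474
Fs = 0.390714 + 0.698474
Fs = 1.089


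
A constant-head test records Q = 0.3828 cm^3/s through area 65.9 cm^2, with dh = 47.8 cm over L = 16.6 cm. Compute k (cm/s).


Result: 0.002017 cm/s

Derivation:
Compute hydraulic gradient:
i = dh / L = 47.8 / 16.6 = 2.87952
Then apply Darcy's law:
k = Q / (A * i)
k = 0.3828 / (65.9 * 2.87952)
k = 0.3828 / 189.76
k = 0.002017 cm/s


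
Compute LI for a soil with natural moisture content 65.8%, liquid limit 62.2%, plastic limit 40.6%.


Result: 1.167

Derivation:
First compute the plasticity index:
PI = LL - PL = 62.2 - 40.6 = 21.6
Then compute the liquidity index:
LI = (w - PL) / PI
LI = (65.8 - 40.6) / 21.6
LI = 1.167


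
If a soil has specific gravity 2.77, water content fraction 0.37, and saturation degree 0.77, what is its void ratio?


Using the relation e = Gs * w / S
e = 2.77 * 0.37 / 0.77
e = 1.331


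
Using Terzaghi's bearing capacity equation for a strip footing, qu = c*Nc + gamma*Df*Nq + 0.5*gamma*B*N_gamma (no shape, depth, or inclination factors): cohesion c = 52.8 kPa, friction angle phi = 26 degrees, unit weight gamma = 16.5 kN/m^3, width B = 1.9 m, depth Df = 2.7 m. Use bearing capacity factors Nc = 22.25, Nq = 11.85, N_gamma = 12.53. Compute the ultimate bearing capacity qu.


Compute qu = c*Nc + gamma*Df*Nq + 0.5*gamma*B*N_gamma
Term 1: 52.8 * 22.25 = 1174.8
Term 2: 16.5 * 2.7 * 11.85 = 527.9175
Term 3: 0.5 * 16.5 * 1.9 * 12.53 = 196.40775
qu = 1174.8 + 527.9175 + 196.40775
qu = 1899.13 kPa


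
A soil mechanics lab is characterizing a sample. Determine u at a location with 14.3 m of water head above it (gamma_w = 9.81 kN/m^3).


Result: 140.28 kPa

Derivation:
Using u = gamma_w * h_w
u = 9.81 * 14.3
u = 140.28 kPa


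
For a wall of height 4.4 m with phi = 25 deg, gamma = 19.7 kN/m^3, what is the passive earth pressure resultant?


Result: 469.86 kN/m

Derivation:
Compute passive earth pressure coefficient:
Kp = tan^2(45 + phi/2) = tan^2(57.5) = 2.463913
Compute passive force:
Pp = 0.5 * Kp * gamma * H^2
Pp = 0.5 * 2.463913 * 19.7 * 4.4^2
Pp = 469.86 kN/m


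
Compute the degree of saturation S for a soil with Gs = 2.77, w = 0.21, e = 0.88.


Result: 0.661

Derivation:
Using S = Gs * w / e
S = 2.77 * 0.21 / 0.88
S = 0.661


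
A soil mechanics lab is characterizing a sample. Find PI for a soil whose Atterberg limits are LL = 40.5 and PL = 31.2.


Using PI = LL - PL
PI = 40.5 - 31.2
PI = 9.3


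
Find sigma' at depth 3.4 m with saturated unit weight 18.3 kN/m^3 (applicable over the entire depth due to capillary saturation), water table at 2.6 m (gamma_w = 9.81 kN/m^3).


Total stress = gamma_sat * depth
sigma = 18.3 * 3.4 = 62.22 kPa
Pore water pressure u = gamma_w * (depth - d_wt)
u = 9.81 * (3.4 - 2.6) = 7.848 kPa
Effective stress = sigma - u
sigma' = 62.22 - 7.848 = 54.37 kPa


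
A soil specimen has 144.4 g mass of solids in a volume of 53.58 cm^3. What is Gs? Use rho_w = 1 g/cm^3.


Using Gs = m_s / (V_s * rho_w)
Since rho_w = 1 g/cm^3:
Gs = 144.4 / 53.58
Gs = 2.695


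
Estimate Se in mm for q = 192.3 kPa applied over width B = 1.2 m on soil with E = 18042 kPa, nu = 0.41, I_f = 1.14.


Using Se = q * B * (1 - nu^2) * I_f / E
1 - nu^2 = 1 - 0.41^2 = 0.8319
Se = 192.3 * 1.2 * 0.8319 * 1.14 / 18042
Se = 0.012130 m
Convert to mm: Se = 0.012130 * 1000 = 12.13 mm


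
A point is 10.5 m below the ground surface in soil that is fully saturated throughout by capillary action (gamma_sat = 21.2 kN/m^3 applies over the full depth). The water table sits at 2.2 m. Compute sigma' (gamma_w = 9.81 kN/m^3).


Total stress = gamma_sat * depth
sigma = 21.2 * 10.5 = 222.6 kPa
Pore water pressure u = gamma_w * (depth - d_wt)
u = 9.81 * (10.5 - 2.2) = 81.423 kPa
Effective stress = sigma - u
sigma' = 222.6 - 81.423 = 141.18 kPa


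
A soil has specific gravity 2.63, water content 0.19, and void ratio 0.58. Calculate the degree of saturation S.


Result: 0.8616

Derivation:
Using S = Gs * w / e
S = 2.63 * 0.19 / 0.58
S = 0.8616


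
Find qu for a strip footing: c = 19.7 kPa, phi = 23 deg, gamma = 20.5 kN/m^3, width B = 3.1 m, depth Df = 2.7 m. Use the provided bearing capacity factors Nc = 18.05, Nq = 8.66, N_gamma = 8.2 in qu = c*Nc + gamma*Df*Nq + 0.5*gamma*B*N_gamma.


Compute qu = c*Nc + gamma*Df*Nq + 0.5*gamma*B*N_gamma
Term 1: 19.7 * 18.05 = 355.585
Term 2: 20.5 * 2.7 * 8.66 = 479.331
Term 3: 0.5 * 20.5 * 3.1 * 8.2 = 260.555
qu = 355.585 + 479.331 + 260.555
qu = 1095.47 kPa


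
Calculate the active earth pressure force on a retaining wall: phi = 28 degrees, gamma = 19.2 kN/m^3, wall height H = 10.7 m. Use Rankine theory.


Result: 396.81 kN/m

Derivation:
Compute active earth pressure coefficient:
Ka = tan^2(45 - phi/2) = tan^2(31.0) = 0.361033
Compute active force:
Pa = 0.5 * Ka * gamma * H^2
Pa = 0.5 * 0.361033 * 19.2 * 10.7^2
Pa = 396.81 kN/m


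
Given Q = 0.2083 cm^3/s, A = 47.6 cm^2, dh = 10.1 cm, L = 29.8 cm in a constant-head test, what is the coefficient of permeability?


Compute hydraulic gradient:
i = dh / L = 10.1 / 29.8 = 0.338926
Then apply Darcy's law:
k = Q / (A * i)
k = 0.2083 / (47.6 * 0.338926)
k = 0.2083 / 16.1329
k = 0.012912 cm/s


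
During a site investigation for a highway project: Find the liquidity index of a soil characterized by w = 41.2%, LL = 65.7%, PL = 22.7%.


First compute the plasticity index:
PI = LL - PL = 65.7 - 22.7 = 43.0
Then compute the liquidity index:
LI = (w - PL) / PI
LI = (41.2 - 22.7) / 43.0
LI = 0.43


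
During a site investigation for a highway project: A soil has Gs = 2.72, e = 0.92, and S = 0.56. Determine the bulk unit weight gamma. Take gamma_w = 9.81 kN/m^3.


Using gamma = gamma_w * (Gs + S*e) / (1 + e)
Numerator: Gs + S*e = 2.72 + 0.56*0.92 = 3.2352
Denominator: 1 + e = 1 + 0.92 = 1.92
gamma = 9.81 * 3.2352 / 1.92
gamma = 16.53 kN/m^3


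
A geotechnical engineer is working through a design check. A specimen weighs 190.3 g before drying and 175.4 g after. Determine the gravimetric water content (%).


Using w = (m_wet - m_dry) / m_dry * 100
m_wet - m_dry = 190.3 - 175.4 = 14.9 g
w = 14.9 / 175.4 * 100
w = 8.49 %


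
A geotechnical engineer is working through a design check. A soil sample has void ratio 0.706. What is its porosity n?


Using the relation n = e / (1 + e)
n = 0.706 / (1 + 0.706)
n = 0.706 / 1.706
n = 0.4138


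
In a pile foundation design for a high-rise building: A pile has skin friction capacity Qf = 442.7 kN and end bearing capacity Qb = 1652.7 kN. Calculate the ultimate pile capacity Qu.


Using Qu = Qf + Qb
Qu = 442.7 + 1652.7
Qu = 2095.4 kN


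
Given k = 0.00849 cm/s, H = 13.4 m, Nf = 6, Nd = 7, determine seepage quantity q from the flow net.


Convert k to m/s for unit consistency with H:
k = 0.00849 cm/s = 0.00849 / 100 m/s = 8.49e-05 m/s
Using q = k * H * Nf / Nd
Nf / Nd = 6 / 7 = 0.8571
q = 8.49e-05 * 13.4 * 0.8571
q = 0.0009751 m^3/s per m


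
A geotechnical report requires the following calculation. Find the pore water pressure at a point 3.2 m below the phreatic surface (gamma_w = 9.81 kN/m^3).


Result: 31.39 kPa

Derivation:
Using u = gamma_w * h_w
u = 9.81 * 3.2
u = 31.39 kPa


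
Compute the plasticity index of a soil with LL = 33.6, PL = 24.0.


Result: 9.6

Derivation:
Using PI = LL - PL
PI = 33.6 - 24.0
PI = 9.6


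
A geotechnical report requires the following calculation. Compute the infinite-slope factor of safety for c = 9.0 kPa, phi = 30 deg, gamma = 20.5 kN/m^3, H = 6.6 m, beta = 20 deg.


Using Fs = c / (gamma*H*sin(beta)*cos(beta)) + tan(phi)/tan(beta)
Cohesion contribution = 9.0 / (20.5*6.6*sin(20)*cos(20))
Cohesion contribution = 0.20697
Friction contribution = tan(30)/tan(20) = 1.58626
Fs = 0.20697 + 1.58626
Fs = 1.793


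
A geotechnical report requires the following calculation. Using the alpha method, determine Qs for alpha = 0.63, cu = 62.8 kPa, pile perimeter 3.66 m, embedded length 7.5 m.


Using Qs = alpha * cu * perimeter * L
Qs = 0.63 * 62.8 * 3.66 * 7.5
Qs = 1086.03 kN


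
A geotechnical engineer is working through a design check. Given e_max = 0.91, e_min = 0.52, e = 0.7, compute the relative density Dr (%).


Using Dr = (e_max - e) / (e_max - e_min) * 100
e_max - e = 0.91 - 0.7 = 0.21
e_max - e_min = 0.91 - 0.52 = 0.39
Dr = 0.21 / 0.39 * 100
Dr = 53.85 %


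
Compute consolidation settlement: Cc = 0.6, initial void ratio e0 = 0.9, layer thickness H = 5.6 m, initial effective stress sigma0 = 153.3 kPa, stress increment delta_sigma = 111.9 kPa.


Using Sc = Cc * H / (1 + e0) * log10((sigma0 + delta_sigma) / sigma0)
Stress ratio = (153.3 + 111.9) / 153.3 = 1.72994
log10(1.72994) = 0.238031
Cc * H / (1 + e0) = 0.6 * 5.6 / (1 + 0.9) = 1.76842
Sc = 1.76842 * 0.238031
Sc = 0.4209 m


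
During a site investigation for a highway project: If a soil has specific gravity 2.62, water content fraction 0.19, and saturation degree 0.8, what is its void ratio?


Result: 0.6222

Derivation:
Using the relation e = Gs * w / S
e = 2.62 * 0.19 / 0.8
e = 0.6222


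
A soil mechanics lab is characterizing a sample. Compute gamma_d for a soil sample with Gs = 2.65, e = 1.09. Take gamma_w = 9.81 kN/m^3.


Result: 12.439 kN/m^3

Derivation:
Using gamma_d = Gs * gamma_w / (1 + e)
gamma_d = 2.65 * 9.81 / (1 + 1.09)
gamma_d = 2.65 * 9.81 / 2.09
gamma_d = 12.439 kN/m^3


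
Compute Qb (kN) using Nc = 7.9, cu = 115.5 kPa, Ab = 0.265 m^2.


Using Qb = Nc * cu * Ab
Qb = 7.9 * 115.5 * 0.265
Qb = 241.8 kN


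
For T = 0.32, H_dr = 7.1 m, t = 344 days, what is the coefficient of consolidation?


Result: 0.04689 m^2/day

Derivation:
Using cv = T * H_dr^2 / t
H_dr^2 = 7.1^2 = 50.41
cv = 0.32 * 50.41 / 344
cv = 0.04689 m^2/day


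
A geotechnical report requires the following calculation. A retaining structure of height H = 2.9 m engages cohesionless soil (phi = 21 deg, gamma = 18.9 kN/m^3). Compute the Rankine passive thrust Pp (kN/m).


Compute passive earth pressure coefficient:
Kp = tan^2(45 + phi/2) = tan^2(55.5) = 2.117051
Compute passive force:
Pp = 0.5 * Kp * gamma * H^2
Pp = 0.5 * 2.117051 * 18.9 * 2.9^2
Pp = 168.25 kN/m


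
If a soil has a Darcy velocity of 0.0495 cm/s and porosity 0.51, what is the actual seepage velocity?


Using v_s = v_d / n
v_s = 0.0495 / 0.51
v_s = 0.09706 cm/s


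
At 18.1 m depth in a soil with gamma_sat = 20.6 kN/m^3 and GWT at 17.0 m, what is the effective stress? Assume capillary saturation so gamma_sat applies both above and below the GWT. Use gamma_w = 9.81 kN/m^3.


Total stress = gamma_sat * depth
sigma = 20.6 * 18.1 = 372.86 kPa
Pore water pressure u = gamma_w * (depth - d_wt)
u = 9.81 * (18.1 - 17.0) = 10.791 kPa
Effective stress = sigma - u
sigma' = 372.86 - 10.791 = 362.07 kPa


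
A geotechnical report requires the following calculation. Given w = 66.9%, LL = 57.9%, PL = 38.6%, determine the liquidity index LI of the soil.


First compute the plasticity index:
PI = LL - PL = 57.9 - 38.6 = 19.3
Then compute the liquidity index:
LI = (w - PL) / PI
LI = (66.9 - 38.6) / 19.3
LI = 1.466


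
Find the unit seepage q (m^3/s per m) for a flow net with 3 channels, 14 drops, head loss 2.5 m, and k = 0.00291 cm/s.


Convert k to m/s for unit consistency with H:
k = 0.00291 cm/s = 0.00291 / 100 m/s = 2.91e-05 m/s
Using q = k * H * Nf / Nd
Nf / Nd = 3 / 14 = 0.2143
q = 2.91e-05 * 2.5 * 0.2143
q = 1.559e-05 m^3/s per m


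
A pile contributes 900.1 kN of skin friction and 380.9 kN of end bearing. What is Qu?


Result: 1281.0 kN

Derivation:
Using Qu = Qf + Qb
Qu = 900.1 + 380.9
Qu = 1281.0 kN


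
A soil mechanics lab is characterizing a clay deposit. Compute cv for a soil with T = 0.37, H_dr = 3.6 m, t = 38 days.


Result: 0.12619 m^2/day

Derivation:
Using cv = T * H_dr^2 / t
H_dr^2 = 3.6^2 = 12.96
cv = 0.37 * 12.96 / 38
cv = 0.12619 m^2/day


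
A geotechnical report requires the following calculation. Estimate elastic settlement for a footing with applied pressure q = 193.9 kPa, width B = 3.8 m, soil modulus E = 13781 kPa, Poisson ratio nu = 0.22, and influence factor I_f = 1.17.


Using Se = q * B * (1 - nu^2) * I_f / E
1 - nu^2 = 1 - 0.22^2 = 0.9516
Se = 193.9 * 3.8 * 0.9516 * 1.17 / 13781
Se = 0.059528 m
Convert to mm: Se = 0.059528 * 1000 = 59.528 mm


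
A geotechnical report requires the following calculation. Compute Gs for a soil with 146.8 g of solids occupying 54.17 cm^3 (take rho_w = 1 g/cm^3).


Using Gs = m_s / (V_s * rho_w)
Since rho_w = 1 g/cm^3:
Gs = 146.8 / 54.17
Gs = 2.71


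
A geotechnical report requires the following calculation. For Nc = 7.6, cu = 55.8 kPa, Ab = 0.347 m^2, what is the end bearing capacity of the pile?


Result: 147.16 kN

Derivation:
Using Qb = Nc * cu * Ab
Qb = 7.6 * 55.8 * 0.347
Qb = 147.16 kN


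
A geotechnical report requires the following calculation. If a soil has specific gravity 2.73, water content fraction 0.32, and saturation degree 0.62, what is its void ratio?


Using the relation e = Gs * w / S
e = 2.73 * 0.32 / 0.62
e = 1.409


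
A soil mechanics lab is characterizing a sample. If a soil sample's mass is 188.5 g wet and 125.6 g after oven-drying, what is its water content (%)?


Result: 50.08 %

Derivation:
Using w = (m_wet - m_dry) / m_dry * 100
m_wet - m_dry = 188.5 - 125.6 = 62.9 g
w = 62.9 / 125.6 * 100
w = 50.08 %


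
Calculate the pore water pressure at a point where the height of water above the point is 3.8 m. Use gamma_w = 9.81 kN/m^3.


Using u = gamma_w * h_w
u = 9.81 * 3.8
u = 37.28 kPa


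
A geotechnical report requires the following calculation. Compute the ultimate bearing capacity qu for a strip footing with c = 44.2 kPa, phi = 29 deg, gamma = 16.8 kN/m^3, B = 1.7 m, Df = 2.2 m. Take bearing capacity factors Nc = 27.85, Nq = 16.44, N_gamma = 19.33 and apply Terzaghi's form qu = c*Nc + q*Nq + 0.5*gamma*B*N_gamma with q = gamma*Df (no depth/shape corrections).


Compute qu = c*Nc + gamma*Df*Nq + 0.5*gamma*B*N_gamma
Term 1: 44.2 * 27.85 = 1230.97
Term 2: 16.8 * 2.2 * 16.44 = 607.6224
Term 3: 0.5 * 16.8 * 1.7 * 19.33 = 276.0324
qu = 1230.97 + 607.6224 + 276.0324
qu = 2114.62 kPa


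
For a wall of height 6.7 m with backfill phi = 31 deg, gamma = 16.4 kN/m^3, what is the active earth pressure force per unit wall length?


Compute active earth pressure coefficient:
Ka = tan^2(45 - phi/2) = tan^2(29.5) = 0.320099
Compute active force:
Pa = 0.5 * Ka * gamma * H^2
Pa = 0.5 * 0.320099 * 16.4 * 6.7^2
Pa = 117.83 kN/m


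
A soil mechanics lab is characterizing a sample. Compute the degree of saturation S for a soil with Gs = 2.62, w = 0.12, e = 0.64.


Using S = Gs * w / e
S = 2.62 * 0.12 / 0.64
S = 0.4913


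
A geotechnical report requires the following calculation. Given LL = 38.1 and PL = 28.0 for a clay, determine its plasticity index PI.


Using PI = LL - PL
PI = 38.1 - 28.0
PI = 10.1


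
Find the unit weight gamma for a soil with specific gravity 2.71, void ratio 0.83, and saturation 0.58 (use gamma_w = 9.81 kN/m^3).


Result: 17.108 kN/m^3

Derivation:
Using gamma = gamma_w * (Gs + S*e) / (1 + e)
Numerator: Gs + S*e = 2.71 + 0.58*0.83 = 3.1914
Denominator: 1 + e = 1 + 0.83 = 1.83
gamma = 9.81 * 3.1914 / 1.83
gamma = 17.108 kN/m^3


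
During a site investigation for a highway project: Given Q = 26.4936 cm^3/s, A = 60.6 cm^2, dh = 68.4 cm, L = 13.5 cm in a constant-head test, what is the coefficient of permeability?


Result: 0.086287 cm/s

Derivation:
Compute hydraulic gradient:
i = dh / L = 68.4 / 13.5 = 5.06667
Then apply Darcy's law:
k = Q / (A * i)
k = 26.4936 / (60.6 * 5.06667)
k = 26.4936 / 307.04
k = 0.086287 cm/s


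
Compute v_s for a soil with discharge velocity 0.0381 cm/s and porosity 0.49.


Using v_s = v_d / n
v_s = 0.0381 / 0.49
v_s = 0.07776 cm/s


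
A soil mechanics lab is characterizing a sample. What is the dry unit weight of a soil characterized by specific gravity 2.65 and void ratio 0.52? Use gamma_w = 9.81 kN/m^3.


Result: 17.103 kN/m^3

Derivation:
Using gamma_d = Gs * gamma_w / (1 + e)
gamma_d = 2.65 * 9.81 / (1 + 0.52)
gamma_d = 2.65 * 9.81 / 1.52
gamma_d = 17.103 kN/m^3


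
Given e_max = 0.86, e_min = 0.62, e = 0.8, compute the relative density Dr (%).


Using Dr = (e_max - e) / (e_max - e_min) * 100
e_max - e = 0.86 - 0.8 = 0.06
e_max - e_min = 0.86 - 0.62 = 0.24
Dr = 0.06 / 0.24 * 100
Dr = 25.0 %


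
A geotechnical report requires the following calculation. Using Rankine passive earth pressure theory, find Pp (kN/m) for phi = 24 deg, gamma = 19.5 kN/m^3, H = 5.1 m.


Compute passive earth pressure coefficient:
Kp = tan^2(45 + phi/2) = tan^2(57.0) = 2.371184
Compute passive force:
Pp = 0.5 * Kp * gamma * H^2
Pp = 0.5 * 2.371184 * 19.5 * 5.1^2
Pp = 601.33 kN/m


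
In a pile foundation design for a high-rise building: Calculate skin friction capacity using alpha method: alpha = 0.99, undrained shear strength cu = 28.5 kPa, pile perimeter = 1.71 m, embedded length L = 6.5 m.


Result: 313.61 kN

Derivation:
Using Qs = alpha * cu * perimeter * L
Qs = 0.99 * 28.5 * 1.71 * 6.5
Qs = 313.61 kN


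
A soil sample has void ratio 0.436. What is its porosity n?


Result: 0.3036

Derivation:
Using the relation n = e / (1 + e)
n = 0.436 / (1 + 0.436)
n = 0.436 / 1.436
n = 0.3036


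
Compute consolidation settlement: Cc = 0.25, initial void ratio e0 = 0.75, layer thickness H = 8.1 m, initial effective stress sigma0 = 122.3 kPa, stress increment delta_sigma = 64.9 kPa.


Using Sc = Cc * H / (1 + e0) * log10((sigma0 + delta_sigma) / sigma0)
Stress ratio = (122.3 + 64.9) / 122.3 = 1.53066
log10(1.53066) = 0.184879
Cc * H / (1 + e0) = 0.25 * 8.1 / (1 + 0.75) = 1.15714
Sc = 1.15714 * 0.184879
Sc = 0.2139 m


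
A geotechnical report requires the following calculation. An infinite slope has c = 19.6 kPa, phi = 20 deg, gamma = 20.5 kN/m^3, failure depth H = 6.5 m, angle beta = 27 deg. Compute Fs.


Result: 1.078

Derivation:
Using Fs = c / (gamma*H*sin(beta)*cos(beta)) + tan(phi)/tan(beta)
Cohesion contribution = 19.6 / (20.5*6.5*sin(27)*cos(27))
Cohesion contribution = 0.363631
Friction contribution = tan(20)/tan(27) = 0.714332
Fs = 0.363631 + 0.714332
Fs = 1.078


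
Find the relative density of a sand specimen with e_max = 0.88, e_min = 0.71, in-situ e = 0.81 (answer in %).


Result: 41.18 %

Derivation:
Using Dr = (e_max - e) / (e_max - e_min) * 100
e_max - e = 0.88 - 0.81 = 0.07
e_max - e_min = 0.88 - 0.71 = 0.17
Dr = 0.07 / 0.17 * 100
Dr = 41.18 %


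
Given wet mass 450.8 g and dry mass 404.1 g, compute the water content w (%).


Using w = (m_wet - m_dry) / m_dry * 100
m_wet - m_dry = 450.8 - 404.1 = 46.7 g
w = 46.7 / 404.1 * 100
w = 11.56 %


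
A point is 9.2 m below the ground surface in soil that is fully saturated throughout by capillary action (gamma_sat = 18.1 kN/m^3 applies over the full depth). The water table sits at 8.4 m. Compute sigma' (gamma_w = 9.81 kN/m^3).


Total stress = gamma_sat * depth
sigma = 18.1 * 9.2 = 166.52 kPa
Pore water pressure u = gamma_w * (depth - d_wt)
u = 9.81 * (9.2 - 8.4) = 7.848 kPa
Effective stress = sigma - u
sigma' = 166.52 - 7.848 = 158.67 kPa


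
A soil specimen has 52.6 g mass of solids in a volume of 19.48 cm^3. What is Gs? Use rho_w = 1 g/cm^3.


Result: 2.7

Derivation:
Using Gs = m_s / (V_s * rho_w)
Since rho_w = 1 g/cm^3:
Gs = 52.6 / 19.48
Gs = 2.7


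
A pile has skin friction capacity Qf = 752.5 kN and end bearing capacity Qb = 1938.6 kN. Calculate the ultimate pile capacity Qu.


Using Qu = Qf + Qb
Qu = 752.5 + 1938.6
Qu = 2691.1 kN


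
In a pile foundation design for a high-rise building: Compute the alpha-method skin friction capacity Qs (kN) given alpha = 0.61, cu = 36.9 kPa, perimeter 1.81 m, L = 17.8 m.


Using Qs = alpha * cu * perimeter * L
Qs = 0.61 * 36.9 * 1.81 * 17.8
Qs = 725.19 kN


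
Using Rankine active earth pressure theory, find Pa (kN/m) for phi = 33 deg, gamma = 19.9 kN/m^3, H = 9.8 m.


Compute active earth pressure coefficient:
Ka = tan^2(45 - phi/2) = tan^2(28.5) = 0.294801
Compute active force:
Pa = 0.5 * Ka * gamma * H^2
Pa = 0.5 * 0.294801 * 19.9 * 9.8^2
Pa = 281.71 kN/m


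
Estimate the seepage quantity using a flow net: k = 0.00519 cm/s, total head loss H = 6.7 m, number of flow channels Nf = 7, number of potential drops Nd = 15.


Convert k to m/s for unit consistency with H:
k = 0.00519 cm/s = 0.00519 / 100 m/s = 5.19e-05 m/s
Using q = k * H * Nf / Nd
Nf / Nd = 7 / 15 = 0.4667
q = 5.19e-05 * 6.7 * 0.4667
q = 0.0001623 m^3/s per m


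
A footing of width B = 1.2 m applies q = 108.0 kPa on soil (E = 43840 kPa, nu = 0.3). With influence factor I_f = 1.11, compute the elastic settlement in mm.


Using Se = q * B * (1 - nu^2) * I_f / E
1 - nu^2 = 1 - 0.3^2 = 0.91
Se = 108.0 * 1.2 * 0.91 * 1.11 / 43840
Se = 0.002986 m
Convert to mm: Se = 0.002986 * 1000 = 2.986 mm


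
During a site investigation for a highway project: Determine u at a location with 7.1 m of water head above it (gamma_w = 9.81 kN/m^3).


Using u = gamma_w * h_w
u = 9.81 * 7.1
u = 69.65 kPa


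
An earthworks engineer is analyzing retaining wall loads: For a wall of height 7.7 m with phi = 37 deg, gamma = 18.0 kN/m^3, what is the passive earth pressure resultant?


Compute passive earth pressure coefficient:
Kp = tan^2(45 + phi/2) = tan^2(63.5) = 4.022791
Compute passive force:
Pp = 0.5 * Kp * gamma * H^2
Pp = 0.5 * 4.022791 * 18.0 * 7.7^2
Pp = 2146.6 kN/m


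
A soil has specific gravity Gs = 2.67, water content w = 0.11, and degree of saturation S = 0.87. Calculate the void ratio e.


Using the relation e = Gs * w / S
e = 2.67 * 0.11 / 0.87
e = 0.3376


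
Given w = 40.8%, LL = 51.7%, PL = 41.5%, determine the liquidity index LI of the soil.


First compute the plasticity index:
PI = LL - PL = 51.7 - 41.5 = 10.2
Then compute the liquidity index:
LI = (w - PL) / PI
LI = (40.8 - 41.5) / 10.2
LI = -0.069


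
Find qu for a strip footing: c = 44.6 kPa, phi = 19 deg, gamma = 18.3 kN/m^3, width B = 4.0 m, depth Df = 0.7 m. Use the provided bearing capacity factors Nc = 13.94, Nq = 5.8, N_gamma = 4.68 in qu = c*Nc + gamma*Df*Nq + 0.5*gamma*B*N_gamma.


Compute qu = c*Nc + gamma*Df*Nq + 0.5*gamma*B*N_gamma
Term 1: 44.6 * 13.94 = 621.724
Term 2: 18.3 * 0.7 * 5.8 = 74.298
Term 3: 0.5 * 18.3 * 4.0 * 4.68 = 171.288
qu = 621.724 + 74.298 + 171.288
qu = 867.31 kPa


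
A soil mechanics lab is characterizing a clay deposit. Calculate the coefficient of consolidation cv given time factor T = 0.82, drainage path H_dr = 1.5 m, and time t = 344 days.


Using cv = T * H_dr^2 / t
H_dr^2 = 1.5^2 = 2.25
cv = 0.82 * 2.25 / 344
cv = 0.00536 m^2/day


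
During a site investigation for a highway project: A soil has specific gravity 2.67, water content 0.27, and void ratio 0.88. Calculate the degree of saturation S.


Result: 0.8192

Derivation:
Using S = Gs * w / e
S = 2.67 * 0.27 / 0.88
S = 0.8192


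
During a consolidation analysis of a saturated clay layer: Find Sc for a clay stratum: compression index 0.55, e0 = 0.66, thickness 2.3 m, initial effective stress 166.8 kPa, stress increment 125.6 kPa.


Using Sc = Cc * H / (1 + e0) * log10((sigma0 + delta_sigma) / sigma0)
Stress ratio = (166.8 + 125.6) / 166.8 = 1.753
log10(1.753) = 0.243781
Cc * H / (1 + e0) = 0.55 * 2.3 / (1 + 0.66) = 0.762048
Sc = 0.762048 * 0.243781
Sc = 0.1858 m


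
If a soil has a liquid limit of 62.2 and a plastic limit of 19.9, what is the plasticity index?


Using PI = LL - PL
PI = 62.2 - 19.9
PI = 42.3


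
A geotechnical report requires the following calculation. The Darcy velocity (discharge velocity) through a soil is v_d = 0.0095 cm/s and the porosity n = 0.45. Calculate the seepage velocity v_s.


Using v_s = v_d / n
v_s = 0.0095 / 0.45
v_s = 0.02111 cm/s


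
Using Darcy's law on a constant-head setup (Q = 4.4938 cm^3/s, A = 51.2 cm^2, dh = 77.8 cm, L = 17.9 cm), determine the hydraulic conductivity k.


Result: 0.020194 cm/s

Derivation:
Compute hydraulic gradient:
i = dh / L = 77.8 / 17.9 = 4.34637
Then apply Darcy's law:
k = Q / (A * i)
k = 4.4938 / (51.2 * 4.34637)
k = 4.4938 / 222.534
k = 0.020194 cm/s


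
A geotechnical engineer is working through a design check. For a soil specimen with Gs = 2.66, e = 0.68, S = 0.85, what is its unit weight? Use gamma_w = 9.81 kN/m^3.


Result: 18.908 kN/m^3

Derivation:
Using gamma = gamma_w * (Gs + S*e) / (1 + e)
Numerator: Gs + S*e = 2.66 + 0.85*0.68 = 3.238
Denominator: 1 + e = 1 + 0.68 = 1.68
gamma = 9.81 * 3.238 / 1.68
gamma = 18.908 kN/m^3


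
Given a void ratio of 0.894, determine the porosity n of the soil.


Result: 0.472

Derivation:
Using the relation n = e / (1 + e)
n = 0.894 / (1 + 0.894)
n = 0.894 / 1.894
n = 0.472


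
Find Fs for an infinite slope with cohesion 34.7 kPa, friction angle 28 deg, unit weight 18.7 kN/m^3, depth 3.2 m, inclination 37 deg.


Using Fs = c / (gamma*H*sin(beta)*cos(beta)) + tan(phi)/tan(beta)
Cohesion contribution = 34.7 / (18.7*3.2*sin(37)*cos(37))
Cohesion contribution = 1.2065
Friction contribution = tan(28)/tan(37) = 0.705602
Fs = 1.2065 + 0.705602
Fs = 1.912


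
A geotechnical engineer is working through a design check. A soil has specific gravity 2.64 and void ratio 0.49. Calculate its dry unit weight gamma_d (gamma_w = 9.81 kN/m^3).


Result: 17.381 kN/m^3

Derivation:
Using gamma_d = Gs * gamma_w / (1 + e)
gamma_d = 2.64 * 9.81 / (1 + 0.49)
gamma_d = 2.64 * 9.81 / 1.49
gamma_d = 17.381 kN/m^3


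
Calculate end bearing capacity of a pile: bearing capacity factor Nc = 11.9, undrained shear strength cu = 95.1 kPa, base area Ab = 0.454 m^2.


Using Qb = Nc * cu * Ab
Qb = 11.9 * 95.1 * 0.454
Qb = 513.79 kN


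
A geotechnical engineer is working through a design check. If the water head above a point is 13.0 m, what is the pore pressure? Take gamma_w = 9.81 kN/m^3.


Using u = gamma_w * h_w
u = 9.81 * 13.0
u = 127.53 kPa


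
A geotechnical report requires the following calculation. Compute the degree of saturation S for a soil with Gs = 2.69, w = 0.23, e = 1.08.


Result: 0.5729

Derivation:
Using S = Gs * w / e
S = 2.69 * 0.23 / 1.08
S = 0.5729


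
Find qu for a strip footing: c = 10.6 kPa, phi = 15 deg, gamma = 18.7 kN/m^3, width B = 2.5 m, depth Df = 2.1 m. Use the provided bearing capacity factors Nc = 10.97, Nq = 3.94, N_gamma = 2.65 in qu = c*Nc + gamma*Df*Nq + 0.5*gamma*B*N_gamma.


Result: 332.95 kPa

Derivation:
Compute qu = c*Nc + gamma*Df*Nq + 0.5*gamma*B*N_gamma
Term 1: 10.6 * 10.97 = 116.282
Term 2: 18.7 * 2.1 * 3.94 = 154.7238
Term 3: 0.5 * 18.7 * 2.5 * 2.65 = 61.94375
qu = 116.282 + 154.7238 + 61.94375
qu = 332.95 kPa


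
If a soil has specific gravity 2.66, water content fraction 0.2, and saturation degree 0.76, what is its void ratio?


Using the relation e = Gs * w / S
e = 2.66 * 0.2 / 0.76
e = 0.7


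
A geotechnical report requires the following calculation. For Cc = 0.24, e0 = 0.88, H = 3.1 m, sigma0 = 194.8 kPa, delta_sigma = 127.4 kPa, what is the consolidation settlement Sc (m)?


Using Sc = Cc * H / (1 + e0) * log10((sigma0 + delta_sigma) / sigma0)
Stress ratio = (194.8 + 127.4) / 194.8 = 1.654
log10(1.654) = 0.218537
Cc * H / (1 + e0) = 0.24 * 3.1 / (1 + 0.88) = 0.395745
Sc = 0.395745 * 0.218537
Sc = 0.0865 m


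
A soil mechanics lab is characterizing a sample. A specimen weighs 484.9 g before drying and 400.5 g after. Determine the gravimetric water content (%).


Using w = (m_wet - m_dry) / m_dry * 100
m_wet - m_dry = 484.9 - 400.5 = 84.4 g
w = 84.4 / 400.5 * 100
w = 21.07 %


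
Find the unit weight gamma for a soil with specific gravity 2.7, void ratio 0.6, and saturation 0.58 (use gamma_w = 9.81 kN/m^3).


Using gamma = gamma_w * (Gs + S*e) / (1 + e)
Numerator: Gs + S*e = 2.7 + 0.58*0.6 = 3.048
Denominator: 1 + e = 1 + 0.6 = 1.6
gamma = 9.81 * 3.048 / 1.6
gamma = 18.688 kN/m^3


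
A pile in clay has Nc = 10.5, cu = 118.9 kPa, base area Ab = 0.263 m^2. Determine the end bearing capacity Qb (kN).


Using Qb = Nc * cu * Ab
Qb = 10.5 * 118.9 * 0.263
Qb = 328.34 kN


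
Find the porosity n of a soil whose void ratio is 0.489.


Result: 0.3284

Derivation:
Using the relation n = e / (1 + e)
n = 0.489 / (1 + 0.489)
n = 0.489 / 1.489
n = 0.3284


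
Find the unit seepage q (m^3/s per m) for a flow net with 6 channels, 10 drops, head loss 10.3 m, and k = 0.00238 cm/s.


Convert k to m/s for unit consistency with H:
k = 0.00238 cm/s = 0.00238 / 100 m/s = 2.38e-05 m/s
Using q = k * H * Nf / Nd
Nf / Nd = 6 / 10 = 0.6
q = 2.38e-05 * 10.3 * 0.6
q = 0.0001471 m^3/s per m


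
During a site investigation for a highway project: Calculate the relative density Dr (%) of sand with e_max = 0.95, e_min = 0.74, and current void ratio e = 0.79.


Result: 76.19 %

Derivation:
Using Dr = (e_max - e) / (e_max - e_min) * 100
e_max - e = 0.95 - 0.79 = 0.16
e_max - e_min = 0.95 - 0.74 = 0.21
Dr = 0.16 / 0.21 * 100
Dr = 76.19 %


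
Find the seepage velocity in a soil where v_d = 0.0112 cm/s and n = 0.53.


Result: 0.02113 cm/s

Derivation:
Using v_s = v_d / n
v_s = 0.0112 / 0.53
v_s = 0.02113 cm/s


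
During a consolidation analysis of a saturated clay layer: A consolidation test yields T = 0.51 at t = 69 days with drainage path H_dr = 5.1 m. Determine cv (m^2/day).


Using cv = T * H_dr^2 / t
H_dr^2 = 5.1^2 = 26.01
cv = 0.51 * 26.01 / 69
cv = 0.19225 m^2/day


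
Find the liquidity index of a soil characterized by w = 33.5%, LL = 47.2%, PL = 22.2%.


First compute the plasticity index:
PI = LL - PL = 47.2 - 22.2 = 25.0
Then compute the liquidity index:
LI = (w - PL) / PI
LI = (33.5 - 22.2) / 25.0
LI = 0.452


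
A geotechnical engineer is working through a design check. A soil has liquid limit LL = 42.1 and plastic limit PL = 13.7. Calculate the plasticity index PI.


Using PI = LL - PL
PI = 42.1 - 13.7
PI = 28.4


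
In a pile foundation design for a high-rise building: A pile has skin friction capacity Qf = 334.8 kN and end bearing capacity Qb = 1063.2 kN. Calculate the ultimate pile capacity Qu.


Using Qu = Qf + Qb
Qu = 334.8 + 1063.2
Qu = 1398.0 kN


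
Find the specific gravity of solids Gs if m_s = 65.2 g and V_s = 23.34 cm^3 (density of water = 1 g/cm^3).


Using Gs = m_s / (V_s * rho_w)
Since rho_w = 1 g/cm^3:
Gs = 65.2 / 23.34
Gs = 2.793


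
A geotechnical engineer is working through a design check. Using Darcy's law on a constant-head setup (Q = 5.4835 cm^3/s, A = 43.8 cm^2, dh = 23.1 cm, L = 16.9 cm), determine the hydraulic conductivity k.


Compute hydraulic gradient:
i = dh / L = 23.1 / 16.9 = 1.36686
Then apply Darcy's law:
k = Q / (A * i)
k = 5.4835 / (43.8 * 1.36686)
k = 5.4835 / 59.8686
k = 0.091592 cm/s


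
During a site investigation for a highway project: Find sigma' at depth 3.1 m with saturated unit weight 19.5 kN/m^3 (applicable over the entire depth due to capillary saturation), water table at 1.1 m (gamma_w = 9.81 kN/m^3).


Result: 40.83 kPa

Derivation:
Total stress = gamma_sat * depth
sigma = 19.5 * 3.1 = 60.45 kPa
Pore water pressure u = gamma_w * (depth - d_wt)
u = 9.81 * (3.1 - 1.1) = 19.62 kPa
Effective stress = sigma - u
sigma' = 60.45 - 19.62 = 40.83 kPa


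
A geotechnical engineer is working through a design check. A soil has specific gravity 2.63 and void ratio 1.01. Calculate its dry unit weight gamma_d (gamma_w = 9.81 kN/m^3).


Using gamma_d = Gs * gamma_w / (1 + e)
gamma_d = 2.63 * 9.81 / (1 + 1.01)
gamma_d = 2.63 * 9.81 / 2.01
gamma_d = 12.836 kN/m^3


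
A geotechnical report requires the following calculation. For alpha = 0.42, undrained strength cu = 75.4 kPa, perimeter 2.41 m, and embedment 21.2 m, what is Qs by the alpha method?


Using Qs = alpha * cu * perimeter * L
Qs = 0.42 * 75.4 * 2.41 * 21.2
Qs = 1617.98 kN


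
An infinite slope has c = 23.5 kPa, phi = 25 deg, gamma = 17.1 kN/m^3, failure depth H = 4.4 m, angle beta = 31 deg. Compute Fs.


Using Fs = c / (gamma*H*sin(beta)*cos(beta)) + tan(phi)/tan(beta)
Cohesion contribution = 23.5 / (17.1*4.4*sin(31)*cos(31))
Cohesion contribution = 0.70748
Friction contribution = tan(25)/tan(31) = 0.776066
Fs = 0.70748 + 0.776066
Fs = 1.484


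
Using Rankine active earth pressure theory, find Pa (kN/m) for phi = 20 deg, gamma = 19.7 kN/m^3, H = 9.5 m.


Result: 435.85 kN/m

Derivation:
Compute active earth pressure coefficient:
Ka = tan^2(45 - phi/2) = tan^2(35.0) = 0.490291
Compute active force:
Pa = 0.5 * Ka * gamma * H^2
Pa = 0.5 * 0.490291 * 19.7 * 9.5^2
Pa = 435.85 kN/m


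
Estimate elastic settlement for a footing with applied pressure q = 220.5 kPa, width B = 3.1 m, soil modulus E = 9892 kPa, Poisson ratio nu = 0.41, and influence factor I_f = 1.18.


Result: 67.833 mm

Derivation:
Using Se = q * B * (1 - nu^2) * I_f / E
1 - nu^2 = 1 - 0.41^2 = 0.8319
Se = 220.5 * 3.1 * 0.8319 * 1.18 / 9892
Se = 0.067833 m
Convert to mm: Se = 0.067833 * 1000 = 67.833 mm


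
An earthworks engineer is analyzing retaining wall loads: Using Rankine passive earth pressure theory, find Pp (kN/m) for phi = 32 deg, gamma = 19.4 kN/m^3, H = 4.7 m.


Compute passive earth pressure coefficient:
Kp = tan^2(45 + phi/2) = tan^2(61.0) = 3.254588
Compute passive force:
Pp = 0.5 * Kp * gamma * H^2
Pp = 0.5 * 3.254588 * 19.4 * 4.7^2
Pp = 697.37 kN/m


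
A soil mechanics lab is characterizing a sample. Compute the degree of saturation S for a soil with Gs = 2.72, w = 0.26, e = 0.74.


Using S = Gs * w / e
S = 2.72 * 0.26 / 0.74
S = 0.9557


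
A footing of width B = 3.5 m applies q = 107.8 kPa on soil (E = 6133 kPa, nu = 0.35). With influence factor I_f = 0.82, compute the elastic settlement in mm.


Result: 44.266 mm

Derivation:
Using Se = q * B * (1 - nu^2) * I_f / E
1 - nu^2 = 1 - 0.35^2 = 0.8775
Se = 107.8 * 3.5 * 0.8775 * 0.82 / 6133
Se = 0.044266 m
Convert to mm: Se = 0.044266 * 1000 = 44.266 mm


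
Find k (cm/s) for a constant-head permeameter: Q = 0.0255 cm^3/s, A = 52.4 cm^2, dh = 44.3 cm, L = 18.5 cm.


Result: 0.000203 cm/s

Derivation:
Compute hydraulic gradient:
i = dh / L = 44.3 / 18.5 = 2.39459
Then apply Darcy's law:
k = Q / (A * i)
k = 0.0255 / (52.4 * 2.39459)
k = 0.0255 / 125.477
k = 0.000203 cm/s


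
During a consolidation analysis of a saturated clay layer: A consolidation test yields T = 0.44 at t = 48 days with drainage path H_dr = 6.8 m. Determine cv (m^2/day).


Result: 0.42387 m^2/day

Derivation:
Using cv = T * H_dr^2 / t
H_dr^2 = 6.8^2 = 46.24
cv = 0.44 * 46.24 / 48
cv = 0.42387 m^2/day


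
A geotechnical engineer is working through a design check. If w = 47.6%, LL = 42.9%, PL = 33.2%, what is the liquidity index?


First compute the plasticity index:
PI = LL - PL = 42.9 - 33.2 = 9.7
Then compute the liquidity index:
LI = (w - PL) / PI
LI = (47.6 - 33.2) / 9.7
LI = 1.485


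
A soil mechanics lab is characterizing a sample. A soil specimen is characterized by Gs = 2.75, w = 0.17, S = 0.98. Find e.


Result: 0.477

Derivation:
Using the relation e = Gs * w / S
e = 2.75 * 0.17 / 0.98
e = 0.477


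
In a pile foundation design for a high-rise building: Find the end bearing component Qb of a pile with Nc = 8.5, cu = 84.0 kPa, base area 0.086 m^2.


Using Qb = Nc * cu * Ab
Qb = 8.5 * 84.0 * 0.086
Qb = 61.4 kN


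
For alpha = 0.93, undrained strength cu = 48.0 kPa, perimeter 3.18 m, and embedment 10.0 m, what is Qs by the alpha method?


Using Qs = alpha * cu * perimeter * L
Qs = 0.93 * 48.0 * 3.18 * 10.0
Qs = 1419.55 kN


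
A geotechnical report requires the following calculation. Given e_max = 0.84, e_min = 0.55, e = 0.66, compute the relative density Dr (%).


Result: 62.07 %

Derivation:
Using Dr = (e_max - e) / (e_max - e_min) * 100
e_max - e = 0.84 - 0.66 = 0.18
e_max - e_min = 0.84 - 0.55 = 0.29
Dr = 0.18 / 0.29 * 100
Dr = 62.07 %


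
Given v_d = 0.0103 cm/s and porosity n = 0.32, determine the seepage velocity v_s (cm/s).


Using v_s = v_d / n
v_s = 0.0103 / 0.32
v_s = 0.03219 cm/s


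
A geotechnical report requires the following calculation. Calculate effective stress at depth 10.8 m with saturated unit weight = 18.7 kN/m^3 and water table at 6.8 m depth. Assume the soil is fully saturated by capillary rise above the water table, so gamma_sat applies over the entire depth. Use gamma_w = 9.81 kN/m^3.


Result: 162.72 kPa

Derivation:
Total stress = gamma_sat * depth
sigma = 18.7 * 10.8 = 201.96 kPa
Pore water pressure u = gamma_w * (depth - d_wt)
u = 9.81 * (10.8 - 6.8) = 39.24 kPa
Effective stress = sigma - u
sigma' = 201.96 - 39.24 = 162.72 kPa


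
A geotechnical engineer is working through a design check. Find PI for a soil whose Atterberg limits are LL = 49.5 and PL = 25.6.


Result: 23.9

Derivation:
Using PI = LL - PL
PI = 49.5 - 25.6
PI = 23.9


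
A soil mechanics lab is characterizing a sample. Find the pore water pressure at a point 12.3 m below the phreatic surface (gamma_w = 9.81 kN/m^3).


Result: 120.66 kPa

Derivation:
Using u = gamma_w * h_w
u = 9.81 * 12.3
u = 120.66 kPa


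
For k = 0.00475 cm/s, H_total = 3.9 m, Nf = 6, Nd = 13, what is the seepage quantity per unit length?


Convert k to m/s for unit consistency with H:
k = 0.00475 cm/s = 0.00475 / 100 m/s = 4.75e-05 m/s
Using q = k * H * Nf / Nd
Nf / Nd = 6 / 13 = 0.4615
q = 4.75e-05 * 3.9 * 0.4615
q = 8.55e-05 m^3/s per m
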